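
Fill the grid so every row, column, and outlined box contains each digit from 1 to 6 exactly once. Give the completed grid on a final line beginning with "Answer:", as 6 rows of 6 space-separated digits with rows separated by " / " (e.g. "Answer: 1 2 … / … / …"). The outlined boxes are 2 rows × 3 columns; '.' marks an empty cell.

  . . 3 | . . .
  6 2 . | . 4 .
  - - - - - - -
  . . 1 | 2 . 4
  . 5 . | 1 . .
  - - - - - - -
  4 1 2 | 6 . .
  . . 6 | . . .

Step 1. [r1c4∈{5}] r1c4 has the single candidate 5, so r1c4=5.
Step 2. [r6c2∈{3}] r6c2's peers cover all but 3. So r6c2=3.
Step 3. [r2c6∈{1,3}] r2c6 is the only open cell in row 2 admitting 1. So r2c6=1.
Step 4. [r3c5∈{3,5,6}] r3c5 is the only open cell in row 3 admitting 5, so r3c5=5.
Step 5. [r5c5∈{3}] nothing but 3 survives at r5c5, so r5c5=3.
Step 6. [r4c5∈{6}] r4c5 is down to just 6, so r4c5=6.
Step 7. [r1c5∈{2}] nothing but 2 survives at r1c5, so r1c5=2.
Step 8. [r4c6∈{3}] r4c6 is down to just 3 ⇒ r4c6=3.
Step 9. [r6c6∈{2,5}] 2 has one home in row 6: r6c6 ⇒ r6c6=2.
Step 10. [r6c1∈{5}] r6c1's peers cover all but 5, so r6c1=5.
Step 11. [r3c2∈{6}] r3c2 is down to just 6, so r3c2=6.
Step 12. [r5c6∈{5}] only 5 remains possible at r5c6. So r5c6=5.
Step 13. [r6c4∈{4}] nothing but 4 survives at r6c4. So r6c4=4.
Step 14. [r4c3∈{4}] r4c3 is down to just 4 ⇒ r4c3=4.
Step 15. [r1c2∈{4}] only 4 remains possible at r1c2, so r1c2=4.
Step 16. [r4c1∈{2}] only 2 remains possible at r4c1, so r4c1=2.
Step 17. [r2c3∈{5}] r2c3 is down to just 5, so r2c3=5.
Step 18. [r3c1∈{3}] only 3 remains possible at r3c1 ⇒ r3c1=3.
Step 19. [r1c1∈{1}] r1c1 has the single candidate 1 ⇒ r1c1=1.
Step 20. [r1c6∈{6}] r1c6 has the single candidate 6 ⇒ r1c6=6.
Step 21. [r6c5∈{1}] r6c5 is down to just 1, so r6c5=1.
Step 22. [r2c4∈{3}] nothing but 3 survives at r2c4. So r2c4=3.

Answer: 1 4 3 5 2 6 / 6 2 5 3 4 1 / 3 6 1 2 5 4 / 2 5 4 1 6 3 / 4 1 2 6 3 5 / 5 3 6 4 1 2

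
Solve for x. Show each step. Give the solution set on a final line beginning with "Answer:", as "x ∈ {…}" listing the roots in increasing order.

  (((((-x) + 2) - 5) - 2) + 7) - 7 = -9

Step 1. [(((((-x) + 2) - 5) - 2) + 7) - 7 = -9] the outer -7 inverts by adding 7, so sub: ((((-x) + 2) - 5) - 2) + 7 = -2.
Step 2. [((((-x) + 2) - 5) - 2) + 7 = -2] the outer +7 inverts by subtracting 7. So sub: (((-x) + 2) - 5) - 2 = -9.
Step 3. [(((-x) + 2) - 5) - 2 = -9] add 2: x sits inside (… - 2) ⇒ sub: ((-x) + 2) - 5 = -7.
Step 4. [((-x) + 2) - 5 = -7] 5 comes off first (add 5). So sub: (-x) + 2 = -2.
Step 5. [(-x) + 2 = -2] the outer +2 inverts by subtracting 2. So sub: -x = -4.
Step 6. [-x = -4] flip signs both sides. So neg: x = 4.

Answer: x ∈ {4}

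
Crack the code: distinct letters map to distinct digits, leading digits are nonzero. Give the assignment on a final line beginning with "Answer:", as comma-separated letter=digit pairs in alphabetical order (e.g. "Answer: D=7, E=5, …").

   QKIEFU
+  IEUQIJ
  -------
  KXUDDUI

Step 1. [col 1: U + J ≡ I (mod 10)] column 1 (U + J ≡ I (mod 10), carry-in 0) doesn't pin J yet; pick J=9 and continue, so J=9.
Step 2. [col 1: U + J ≡ I (mod 10)] no forcing yet in column 1 (carry-in 0); I=5 is free and consistent — try it, so I=5.
Step 3. [col 1: U + J ≡ I (mod 10)] column 1: given J=9, I=5, carry-in 0, and digits 5,9 already taken and all letters distinct, U+J≡I (mod 10) forces U=6, so U=6.
Step 4. [col 2: F + I ≡ U (mod 10)] column 2 reads F+I+carry(1)=U with I=5, U=6; with digits 5,6,9 already taken and all letters distinct, the only value for F is 0 ⇒ F=0.
Step 5. [col 3: E + Q ≡ D (mod 10)] Q=8 is one option consistent with column 3 (E + Q ≡ D (mod 10), carry-in 0) — take it. So Q=8.
Step 6. [K] the sum has 7 digits but both addends have 6; that extra leading digit K is the final carry, namely 1 ⇒ K=1.
Step 7. [col 3: E + Q ≡ D (mod 10)] in column 3 we have E+Q≡D with carry-in 0; given Q=8 and digits 0,1,5,6,8,9 already taken and all letters distinct, that pins D to 2 ⇒ D=2.
Step 8. [col 3: E + Q ≡ D (mod 10)] in column 3 we have E+Q≡D with carry-in 0; given Q=8, D=2 and digits 0,1,2,5,6,8,9 already taken and all letters distinct, that pins E to 4, so E=4.
Step 9. [col 6: Q + I ≡ X (mod 10)] column 6 reads Q+I+carry(0)=X with Q=8, I=5; with digits 0,1,2,4,5,6,8,9 already taken and all letters distinct, the only value for X is 3, so X=3.

Answer: D=2, E=4, F=0, I=5, J=9, K=1, Q=8, U=6, X=3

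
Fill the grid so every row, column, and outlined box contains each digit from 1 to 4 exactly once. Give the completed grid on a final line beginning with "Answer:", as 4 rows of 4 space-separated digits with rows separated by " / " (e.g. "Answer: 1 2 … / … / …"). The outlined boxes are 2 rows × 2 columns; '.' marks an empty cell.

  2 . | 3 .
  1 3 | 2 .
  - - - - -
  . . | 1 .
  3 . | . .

Step 1. [r1c2∈{4}] only 4 remains possible at r1c2, so r1c2=4.
Step 2. [r4c3∈{4}] r4c3 is down to just 4, so r4c3=4.
Step 3. [r4c4∈{2}] r4c4 is down to just 2 ⇒ r4c4=2.
Step 4. [r1c4∈{1}] only 1 remains possible at r1c4, so r1c4=1.
Step 5. [r2c4∈{4}] r2c4's peers cover all but 4, so r2c4=4.
Step 6. [r3c4∈{3}] r3c4 is down to just 3. So r3c4=3.
Step 7. [r4c2∈{1}] r4c2's peers cover all but 1. So r4c2=1.
Step 8. [r3c2∈{2}] r3c2 is down to just 2. So r3c2=2.
Step 9. [r3c1∈{4}] r3c1 is down to just 4 ⇒ r3c1=4.

Answer: 2 4 3 1 / 1 3 2 4 / 4 2 1 3 / 3 1 4 2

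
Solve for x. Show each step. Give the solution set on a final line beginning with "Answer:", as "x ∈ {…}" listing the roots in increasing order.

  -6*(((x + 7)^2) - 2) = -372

Step 1. [-6*(((x + 7)^2) - 2) = -372] leading coefficient -6: divide by -6 ⇒ div: ((x + 7)^2) - 2 = 62.
Step 2. [((x + 7)^2) - 2 = 62] -2 is outermost — add 2 both sides. So sub: (x + 7)^2 = 64.
Step 3. [(x + 7)^2 = 64] 64 ≥ 0, LHS is (·)² — take ±√, so sqrt: x + 7 = 8 or -8.
Step 4. [x + 7 = 8 or -8] 7 comes off first (subtract 7) ⇒ sub: x = 1 or -15.

Answer: x ∈ {-15, 1}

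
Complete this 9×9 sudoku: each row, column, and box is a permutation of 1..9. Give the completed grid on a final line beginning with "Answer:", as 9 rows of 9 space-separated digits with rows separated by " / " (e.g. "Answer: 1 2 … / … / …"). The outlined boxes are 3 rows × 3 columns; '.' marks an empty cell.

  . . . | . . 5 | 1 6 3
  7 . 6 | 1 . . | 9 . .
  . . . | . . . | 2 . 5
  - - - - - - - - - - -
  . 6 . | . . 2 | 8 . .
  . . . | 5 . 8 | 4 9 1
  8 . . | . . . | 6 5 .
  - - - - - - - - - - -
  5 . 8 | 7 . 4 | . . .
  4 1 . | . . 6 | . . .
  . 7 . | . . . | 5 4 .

Step 1. [r1c5∈{2,4,7,8,9}] r1c5 is the only open cell in row 1 admitting 7 ⇒ r1c5=7.
Step 2. [r4c8∈{3,7}] r4c8 is the only open cell in box 6 admitting 3, so r4c8=3.
Step 3. [r2c6∈{3}] only 3 remains possible at r2c6 ⇒ r2c6=3.
Step 4. [r3c6∈{9}] r3c6's peers cover all but 9 ⇒ r3c6=9.
Step 5. [r6c9∈{2,7}] r6c9 is the only open cell in box 6 admitting 2, so r6c9=2.
Step 6. [r2c8∈{8}] r2c8 is down to just 8. So r2c8=8.
Step 7. [r8c5∈{2,3,5,8,9}] across row 8, 5 lands solely at r8c5 ⇒ r8c5=5.
Step 8. [r4c3∈{1,4,5,7,9}] across row 4, 5 lands solely at r4c3. So r4c3=5.
Step 9. [r9c1∈{2,3,6,9}] in col 1, 6 fits only at r9c1. So r9c1=6.
Step 10. [r7c7∈{3}] nothing but 3 survives at r7c7, so r7c7=3.
Step 11. [r5c3∈{2,3,7}] r5c3 is the only open cell in row 5 admitting 7 ⇒ r5c3=7.
Step 12. [r3c4∈{4,6,8}] r3c4 is the only open cell in col 4 admitting 6, so r3c4=6.
Step 13. [r9c6∈{1}] only 1 remains possible at r9c6, so r9c6=1.
Step 14. [r2c2∈{2,4,5}] r2c2 is the only open cell in row 2 admitting 5. So r2c2=5.
Step 15. [r2c5∈{2,4}] in row 2, 2 fits only at r2c5 ⇒ r2c5=2.
Step 16. [r7c5∈{9}] r7c5's peers cover all but 9, so r7c5=9.
Step 17. [r7c2∈{2}] nothing but 2 survives at r7c2, so r7c2=2.
Step 18. [r5c2∈{3}] r5c2's peers cover all but 3 ⇒ r5c2=3.
Step 19. [r9c4∈{2,3,8}] r9c4 is the only open cell in row 9 admitting 2. So r9c4=2.
Step 20. [r1c3∈{2,4,9}] across col 3, 2 lands solely at r1c3, so r1c3=2.
Step 21. [r8c7∈{7}] only 7 remains possible at r8c7, so r8c7=7.
Step 22. [r3c1∈{1,3}] col 1 places 3 nowhere but r3c1. So r3c1=3.
Step 23. [r4c1∈{1,9}] across col 1, 1 lands solely at r4c1 ⇒ r4c1=1.
Step 24. [r4c5∈{4}] only 4 remains possible at r4c5 ⇒ r4c5=4.
Step 25. [r3c5∈{8}] r3c5 is down to just 8, so r3c5=8.
Step 26. [r9c5∈{3}] only 3 remains possible at r9c5, so r9c5=3.
Step 27. [r9c3∈{9}] r9c3's peers cover all but 9 ⇒ r9c3=9.
Step 28. [r6c2∈{4,9}] 9 has one home in box 4: r6c2. So r6c2=9.
Step 29. [r3c2∈{4}] r3c2's peers cover all but 4. So r3c2=4.
Step 30. [r8c4∈{8}] nothing but 8 survives at r8c4 ⇒ r8c4=8.
Step 31. [r6c6∈{7}] only 7 remains possible at r6c6, so r6c6=7.
Step 32. [r3c8∈{7}] r3c8 has the single candidate 7. So r3c8=7.
Step 33. [r6c3∈{4}] r6c3 is down to just 4 ⇒ r6c3=4.
Step 34. [r1c4∈{4}] r1c4's peers cover all but 4. So r1c4=4.
Step 35. [r9c9∈{8}] only 8 remains possible at r9c9 ⇒ r9c9=8.
Step 36. [r8c9∈{9}] nothing but 9 survives at r8c9, so r8c9=9.
Step 37. [r3c3∈{1}] r3c3 is down to just 1 ⇒ r3c3=1.
Step 38. [r1c1∈{9}] nothing but 9 survives at r1c1. So r1c1=9.
Step 39. [r6c5∈{1}] r6c5 has the single candidate 1 ⇒ r6c5=1.
Step 40. [r4c9∈{7}] r4c9 has the single candidate 7. So r4c9=7.
Step 41. [r5c5∈{6}] only 6 remains possible at r5c5 ⇒ r5c5=6.
Step 42. [r7c8∈{1}] r7c8's peers cover all but 1. So r7c8=1.
Step 43. [r2c9∈{4}] r2c9's peers cover all but 4 ⇒ r2c9=4.
Step 44. [r4c4∈{9}] only 9 remains possible at r4c4. So r4c4=9.
Step 45. [r7c9∈{6}] r7c9 has the single candidate 6. So r7c9=6.
Step 46. [r6c4∈{3}] nothing but 3 survives at r6c4, so r6c4=3.
Step 47. [r1c2∈{8}] nothing but 8 survives at r1c2 ⇒ r1c2=8.
Step 48. [r8c3∈{3}] nothing but 3 survives at r8c3, so r8c3=3.
Step 49. [r5c1∈{2}] r5c1 has the single candidate 2. So r5c1=2.
Step 50. [r8c8∈{2}] r8c8's peers cover all but 2, so r8c8=2.

Answer: 9 8 2 4 7 5 1 6 3 / 7 5 6 1 2 3 9 8 4 / 3 4 1 6 8 9 2 7 5 / 1 6 5 9 4 2 8 3 7 / 2 3 7 5 6 8 4 9 1 / 8 9 4 3 1 7 6 5 2 / 5 2 8 7 9 4 3 1 6 / 4 1 3 8 5 6 7 2 9 / 6 7 9 2 3 1 5 4 8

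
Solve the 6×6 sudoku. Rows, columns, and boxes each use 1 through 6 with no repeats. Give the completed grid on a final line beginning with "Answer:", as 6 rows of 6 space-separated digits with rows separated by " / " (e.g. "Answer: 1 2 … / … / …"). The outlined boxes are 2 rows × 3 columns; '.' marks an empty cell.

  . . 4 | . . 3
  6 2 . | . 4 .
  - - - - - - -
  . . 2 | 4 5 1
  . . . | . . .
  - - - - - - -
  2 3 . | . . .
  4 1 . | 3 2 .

Step 1. [r2c6∈{5}] nothing but 5 survives at r2c6, so r2c6=5.
Step 2. [r6c6∈{6}] r6c6 has the single candidate 6 ⇒ r6c6=6.
Step 3. [r2c4∈{1}] r2c4 is down to just 1. So r2c4=1.
Step 4. [r4c3∈{1,3,5,6}] in col 3, 1 fits only at r4c3 ⇒ r4c3=1.
Step 5. [r4c5∈{3,6}] in col 5, 3 fits only at r4c5. So r4c5=3.
Step 6. [r4c4∈{2,6}] across box 4, 6 lands solely at r4c4. So r4c4=6.
Step 7. [r1c2∈{5}] r1c2's peers cover all but 5, so r1c2=5.
Step 8. [r5c3∈{5,6}] 6 has one home in row 5: r5c3. So r5c3=6.
Step 9. [r2c3∈{3}] nothing but 3 survives at r2c3 ⇒ r2c3=3.
Step 10. [r3c2∈{6}] r3c2 is down to just 6. So r3c2=6.
Step 11. [r4c6∈{2}] r4c6 is down to just 2. So r4c6=2.
Step 12. [r1c1∈{1}] r1c1 has the single candidate 1, so r1c1=1.
Step 13. [r4c1∈{5}] r4c1's peers cover all but 5 ⇒ r4c1=5.
Step 14. [r4c2∈{4}] r4c2 is down to just 4, so r4c2=4.
Step 15. [r6c3∈{5}] only 5 remains possible at r6c3, so r6c3=5.
Step 16. [r3c1∈{3}] r3c1 has the single candidate 3 ⇒ r3c1=3.
Step 17. [r5c5∈{1}] r5c5 is down to just 1 ⇒ r5c5=1.
Step 18. [r5c4∈{5}] r5c4's peers cover all but 5 ⇒ r5c4=5.
Step 19. [r5c6∈{4}] only 4 remains possible at r5c6. So r5c6=4.
Step 20. [r1c5∈{6}] r1c5's peers cover all but 6, so r1c5=6.
Step 21. [r1c4∈{2}] r1c4's peers cover all but 2 ⇒ r1c4=2.

Answer: 1 5 4 2 6 3 / 6 2 3 1 4 5 / 3 6 2 4 5 1 / 5 4 1 6 3 2 / 2 3 6 5 1 4 / 4 1 5 3 2 6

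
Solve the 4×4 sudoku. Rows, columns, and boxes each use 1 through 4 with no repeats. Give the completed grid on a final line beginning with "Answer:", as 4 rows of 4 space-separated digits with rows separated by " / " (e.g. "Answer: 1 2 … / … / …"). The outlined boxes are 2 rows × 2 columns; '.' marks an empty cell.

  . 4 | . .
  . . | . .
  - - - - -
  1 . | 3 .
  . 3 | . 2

Step 1. [r2c2∈{1,2}] in col 2, 1 fits only at r2c2 ⇒ r2c2=1.
Step 2. [r1c4∈{1,3}] across col 4, 1 lands solely at r1c4, so r1c4=1.
Step 3. [r1c3∈{2}] only 2 remains possible at r1c3, so r1c3=2.
Step 4. [r3c4∈{4}] r3c4 is down to just 4 ⇒ r3c4=4.
Step 5. [r1c1∈{3}] r1c1's peers cover all but 3. So r1c1=3.
Step 6. [r3c2∈{2}] nothing but 2 survives at r3c2. So r3c2=2.
Step 7. [r4c1∈{4}] r4c1's peers cover all but 4, so r4c1=4.
Step 8. [r2c1∈{2}] r2c1 has the single candidate 2, so r2c1=2.
Step 9. [r2c3∈{4}] r2c3 has the single candidate 4 ⇒ r2c3=4.
Step 10. [r2c4∈{3}] r2c4 has the single candidate 3, so r2c4=3.
Step 11. [r4c3∈{1}] r4c3 is down to just 1 ⇒ r4c3=1.

Answer: 3 4 2 1 / 2 1 4 3 / 1 2 3 4 / 4 3 1 2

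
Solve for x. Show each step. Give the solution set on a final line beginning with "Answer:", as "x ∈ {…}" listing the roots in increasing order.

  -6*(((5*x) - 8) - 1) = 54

Step 1. [-6*(((5*x) - 8) - 1) = 54] LHS = -6·(…); ÷-6 both sides. So div: ((5*x) - 8) - 1 = -9.
Step 2. [((5*x) - 8) - 1 = -9] 1 comes off first (add 1) ⇒ sub: (5*x) - 8 = -8.
Step 3. [(5*x) - 8 = -8] peel the -8: add 8 from each side. So sub: 5*x = 0.
Step 4. [5*x = 0] 5·(inner) — divide through by 5, so div: x = 0.

Answer: x ∈ {0}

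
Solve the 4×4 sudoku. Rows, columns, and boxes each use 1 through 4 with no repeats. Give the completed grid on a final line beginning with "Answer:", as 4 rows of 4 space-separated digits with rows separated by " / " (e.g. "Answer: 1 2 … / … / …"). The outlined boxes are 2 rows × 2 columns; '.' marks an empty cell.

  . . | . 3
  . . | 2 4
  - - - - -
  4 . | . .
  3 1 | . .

Step 1. [r1c1∈{1,2}] col 1 places 2 nowhere but r1c1 ⇒ r1c1=2.
Step 2. [r3c4∈{1,2}] 1 has one home in col 4: r3c4, so r3c4=1.
Step 3. [r4c3∈{4}] nothing but 4 survives at r4c3 ⇒ r4c3=4.
Step 4. [r1c2∈{4}] nothing but 4 survives at r1c2, so r1c2=4.
Step 5. [r3c3∈{3}] r3c3's peers cover all but 3. So r3c3=3.
Step 6. [r1c3∈{1}] r1c3's peers cover all but 1 ⇒ r1c3=1.
Step 7. [r2c1∈{1}] r2c1 has the single candidate 1, so r2c1=1.
Step 8. [r3c2∈{2}] only 2 remains possible at r3c2, so r3c2=2.
Step 9. [r2c2∈{3}] only 3 remains possible at r2c2 ⇒ r2c2=3.
Step 10. [r4c4∈{2}] only 2 remains possible at r4c4 ⇒ r4c4=2.

Answer: 2 4 1 3 / 1 3 2 4 / 4 2 3 1 / 3 1 4 2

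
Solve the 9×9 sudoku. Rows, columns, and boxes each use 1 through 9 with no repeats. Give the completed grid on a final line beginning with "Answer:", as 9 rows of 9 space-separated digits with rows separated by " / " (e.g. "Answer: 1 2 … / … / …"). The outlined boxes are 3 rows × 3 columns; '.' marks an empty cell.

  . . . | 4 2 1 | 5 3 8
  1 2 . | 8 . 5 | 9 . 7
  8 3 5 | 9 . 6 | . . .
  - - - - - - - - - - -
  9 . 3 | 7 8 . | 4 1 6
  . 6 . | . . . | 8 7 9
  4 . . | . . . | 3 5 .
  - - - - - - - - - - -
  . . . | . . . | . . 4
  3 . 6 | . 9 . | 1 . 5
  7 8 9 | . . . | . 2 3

Step 1. [r4c6∈{2}] r4c6 has the single candidate 2 ⇒ r4c6=2.
Step 2. [r9c7∈{6}] r9c7 is down to just 6, so r9c7=6.
Step 3. [r8c6∈{4,7,8}] 7 has one home in row 8: r8c6 ⇒ r8c6=7.
Step 4. [r6c3∈{1,2,7,8}] 8 has one home in row 6: r6c3, so r6c3=8.
Step 5. [r6c2∈{1,7}] across row 6, 7 lands solely at r6c2 ⇒ r6c2=7.
Step 6. [r7c2∈{1,5}] 1 has one home in col 2: r7c2, so r7c2=1.
Step 7. [r7c1∈{2,5}] in box 7, 5 fits only at r7c1. So r7c1=5.
Step 8. [r5c3∈{1,2}] 1 has one home in col 3: r5c3, so r5c3=1.
Step 9. [r7c6∈{3,8}] 8 has one home in col 6: r7c6 ⇒ r7c6=8.
Step 10. [r5c6∈{3,4}] r5c6 is the only open cell in col 6 admitting 3. So r5c6=3.
Step 11. [r7c4∈{2,3,6}] col 4 places 3 nowhere but r7c4, so r7c4=3.
Step 12. [r6c4∈{1,6}] r6c4 is the only open cell in col 4 admitting 6. So r6c4=6.
Step 13. [r5c4∈{5}] nothing but 5 survives at r5c4. So r5c4=5.
Step 14. [r9c5∈{1,4,5}] row 9 places 5 nowhere but r9c5. So r9c5=5.
Step 15. [r6c9∈{2}] r6c9 has the single candidate 2 ⇒ r6c9=2.
Step 16. [r2c8∈{4,6}] r2c8 is the only open cell in row 2 admitting 6, so r2c8=6.
Step 17. [r3c8∈{4}] r3c8 has the single candidate 4. So r3c8=4.
Step 18. [r8c8∈{8}] only 8 remains possible at r8c8 ⇒ r8c8=8.
Step 19. [r9c6∈{4}] r9c6 has the single candidate 4, so r9c6=4.
Step 20. [r7c3∈{2}] only 2 remains possible at r7c3, so r7c3=2.
Step 21. [r8c2∈{4}] r8c2's peers cover all but 4 ⇒ r8c2=4.
Step 22. [r1c2∈{9}] r1c2 has the single candidate 9, so r1c2=9.
Step 23. [r8c4∈{2}] r8c4 has the single candidate 2. So r8c4=2.
Step 24. [r9c4∈{1}] r9c4 has the single candidate 1, so r9c4=1.
Step 25. [r3c7∈{2}] r3c7 is down to just 2, so r3c7=2.
Step 26. [r5c5∈{4}] nothing but 4 survives at r5c5, so r5c5=4.
Step 27. [r3c9∈{1}] only 1 remains possible at r3c9. So r3c9=1.
Step 28. [r1c3∈{7}] r1c3 is down to just 7. So r1c3=7.
Step 29. [r3c5∈{7}] r3c5 has the single candidate 7. So r3c5=7.
Step 30. [r5c1∈{2}] only 2 remains possible at r5c1 ⇒ r5c1=2.
Step 31. [r2c3∈{4}] only 4 remains possible at r2c3, so r2c3=4.
Step 32. [r6c6∈{9}] r6c6's peers cover all but 9. So r6c6=9.
Step 33. [r1c1∈{6}] nothing but 6 survives at r1c1, so r1c1=6.
Step 34. [r7c8∈{9}] only 9 remains possible at r7c8. So r7c8=9.
Step 35. [r7c5∈{6}] nothing but 6 survives at r7c5, so r7c5=6.
Step 36. [r6c5∈{1}] r6c5 has the single candidate 1 ⇒ r6c5=1.
Step 37. [r4c2∈{5}] r4c2's peers cover all but 5. So r4c2=5.
Step 38. [r2c5∈{3}] nothing but 3 survives at r2c5 ⇒ r2c5=3.
Step 39. [r7c7∈{7}] r7c7's peers cover all but 7, so r7c7=7.

Answer: 6 9 7 4 2 1 5 3 8 / 1 2 4 8 3 5 9 6 7 / 8 3 5 9 7 6 2 4 1 / 9 5 3 7 8 2 4 1 6 / 2 6 1 5 4 3 8 7 9 / 4 7 8 6 1 9 3 5 2 / 5 1 2 3 6 8 7 9 4 / 3 4 6 2 9 7 1 8 5 / 7 8 9 1 5 4 6 2 3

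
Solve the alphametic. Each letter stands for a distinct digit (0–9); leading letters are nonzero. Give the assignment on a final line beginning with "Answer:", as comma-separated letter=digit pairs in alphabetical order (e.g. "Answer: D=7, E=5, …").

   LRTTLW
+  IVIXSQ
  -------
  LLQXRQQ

Step 1. [col 1: W + Q ≡ Q (mod 10)] from column 1 (nothing yet, carry-in 0, all letters distinct, none taken yet): W must equal 0. So W=0.
Step 2. [col 1: W + Q ≡ Q (mod 10)] Q=6 is one option consistent with column 1 (W + Q ≡ Q (mod 10), carry-in 0) — take it, so Q=6.
Step 3. [col 2: L + S ≡ Q (mod 10)] L=1 is one option consistent with column 2 (L + S ≡ Q (mod 10), carry-in 0) — take it, so L=1.
Step 4. [col 2: L + S ≡ Q (mod 10)] column 2 reads L+S+carry(0)=Q with L=1, Q=6; with digits 0,1,6 already taken and all letters distinct, the only value for S is 5 ⇒ S=5.
Step 5. [col 3: T + X ≡ R (mod 10)] several values work for X in column 3 (T + X ≡ R (mod 10), carry-in 0); try X=3. So X=3.
Step 6. [col 3: T + X ≡ R (mod 10)] several values work for T in column 3 (T + X ≡ R (mod 10), carry-in 0); try T=4 ⇒ T=4.
Step 7. [col 3: T + X ≡ R (mod 10)] from column 3 (T=4, X=3, carry-in 0, digits 0,1,3,4,5,6 already taken and all letters distinct): R must equal 7. So R=7.
Step 8. [col 4: T + I ≡ X (mod 10)] in column 4 we have T+I≡X with carry-in 0; given T=4, X=3 and digits 0,1,3,4,5,6,7 already taken and all letters distinct, that pins I to 9, so I=9.
Step 9. [col 5: R + V ≡ Q (mod 10)] column 5: given R=7, Q=6, carry-in 1, and digits 0,1,3,4,5,6,7,9 already taken and all letters distinct, R+V≡Q (mod 10) forces V=8. So V=8.

Answer: I=9, L=1, Q=6, R=7, S=5, T=4, V=8, W=0, X=3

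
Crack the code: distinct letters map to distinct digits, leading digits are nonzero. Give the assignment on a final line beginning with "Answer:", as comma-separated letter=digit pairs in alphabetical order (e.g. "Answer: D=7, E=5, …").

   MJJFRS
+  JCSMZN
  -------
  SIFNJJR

Step 1. [col 1: S + N ≡ R (mod 10)] N=9 is one option consistent with column 1 (S + N ≡ R (mod 10), carry-in 0) — take it ⇒ N=9.
Step 2. [col 1: S + N ≡ R (mod 10)] column 1 (S + N ≡ R (mod 10), carry-in 0) doesn't pin R yet; pick R=0 and continue. So R=0.
Step 3. [col 1: S + N ≡ R (mod 10)] from column 1 (N=9, R=0, carry-in 0, digits 0,9 already taken and all letters distinct): S must equal 1, so S=1.
Step 4. [col 2: R + Z ≡ J (mod 10)] J=8 is one option consistent with column 2 (R + Z ≡ J (mod 10), carry-in 1) — take it, so J=8.
Step 5. [col 2: R + Z ≡ J (mod 10)] from column 2 (R=0, J=8, carry-in 1, digits 0,1,8,9 already taken and all letters distinct): Z must equal 7. So Z=7.
Step 6. [col 3: F + M ≡ J (mod 10)] M=6 is one option consistent with column 3 (F + M ≡ J (mod 10), carry-in 0) — take it. So M=6.
Step 7. [col 3: F + M ≡ J (mod 10)] column 3 reads F+M+carry(0)=J with M=6, J=8; with digits 0,1,6,7,8,9 already taken and all letters distinct, the only value for F is 2, so F=2.
Step 8. [col 5: J + C ≡ F (mod 10)] column 5 reads J+C+carry(0)=F with J=8, F=2; with digits 0,1,2,6,7,8,9 already taken and all letters distinct, the only value for C is 4 ⇒ C=4.
Step 9. [col 6: M + J ≡ I (mod 10)] column 6: given M=6, J=8, carry-in 1, and digits 0,1,2,4,6,7,8,9 already taken and all letters distinct, M+J≡I (mod 10) forces I=5. So I=5.

Answer: C=4, F=2, I=5, J=8, M=6, N=9, R=0, S=1, Z=7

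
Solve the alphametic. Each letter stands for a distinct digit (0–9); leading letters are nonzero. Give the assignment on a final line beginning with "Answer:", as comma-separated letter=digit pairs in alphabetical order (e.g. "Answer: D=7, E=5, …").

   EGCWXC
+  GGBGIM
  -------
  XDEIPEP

Step 1. [col 1: C + M ≡ P (mod 10)] no forcing yet in column 1 (carry-in 0); M=4 is free and consistent — try it ⇒ M=4.
Step 2. [col 1: C + M ≡ P (mod 10)] C=8 is one option consistent with column 1 (C + M ≡ P (mod 10), carry-in 0) — take it ⇒ C=8.
Step 3. [col 1: C + M ≡ P (mod 10)] column 1: given C=8, M=4, carry-in 0, and digits 4,8 already taken and all letters distinct, C+M≡P (mod 10) forces P=2, so P=2.
Step 4. [col 2: X + I ≡ E (mod 10)] X=1 is one option consistent with column 2 (X + I ≡ E (mod 10), carry-in 1) — take it, so X=1.
Step 5. [col 2: X + I ≡ E (mod 10)] several values work for I in column 2 (X + I ≡ E (mod 10), carry-in 1); try I=5. So I=5.
Step 6. [col 2: X + I ≡ E (mod 10)] in column 2 we have X+I≡E with carry-in 1; given X=1, I=5 and digits 1,2,4,5,8 already taken and all letters distinct, that pins E to 7. So E=7.
Step 7. [col 3: W + G ≡ P (mod 10)] column 3 (W + G ≡ P (mod 10), carry-in 0) doesn't pin W yet; pick W=9 and continue. So W=9.
Step 8. [col 3: W + G ≡ P (mod 10)] column 3: given W=9, P=2, carry-in 0, and digits 1,2,4,5,7,8,9 already taken and all letters distinct, W+G≡P (mod 10) forces G=3 ⇒ G=3.
Step 9. [col 4: C + B ≡ I (mod 10)] from column 4 (C=8, I=5, carry-in 1, digits 1,2,3,4,5,7,8,9 already taken and all letters distinct): B must equal 6 ⇒ B=6.
Step 10. [col 6: E + G ≡ D (mod 10)] in column 6 we have E+G≡D with carry-in 0; given E=7, G=3 and digits 1,2,3,4,5,6,7,8,9 already taken and all letters distinct, that pins D to 0 ⇒ D=0.

Answer: B=6, C=8, D=0, E=7, G=3, I=5, M=4, P=2, W=9, X=1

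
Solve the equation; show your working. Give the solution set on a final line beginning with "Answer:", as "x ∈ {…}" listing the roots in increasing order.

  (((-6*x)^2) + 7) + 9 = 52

Step 1. [(((-6*x)^2) + 7) + 9 = 52] subtract 9: x sits inside (… + 9), so sub: ((-6*x)^2) + 7 = 43.
Step 2. [((-6*x)^2) + 7 = 43] 7 comes off first (subtract 7) ⇒ sub: (-6*x)^2 = 36.
Step 3. [(-6*x)^2 = 36] LHS squared, RHS 36 ≥ 0: apply √ (±), so sqrt: -6*x = 6 or -6.
Step 4. [-6*x = 6 or -6] LHS = -6·(…); ÷-6 both sides, so div: x = -1 or 1.

Answer: x ∈ {-1, 1}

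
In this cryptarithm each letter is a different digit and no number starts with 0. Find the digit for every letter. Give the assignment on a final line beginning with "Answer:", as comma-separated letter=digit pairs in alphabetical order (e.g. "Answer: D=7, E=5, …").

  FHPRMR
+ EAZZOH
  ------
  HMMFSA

Step 1. [col 1: R + H ≡ A (mod 10)] no forcing yet in column 1 (carry-in 0); R=9 is free and consistent — try it. So R=9.
Step 2. [col 1: R + H ≡ A (mod 10)] column 1 (R + H ≡ A (mod 10), carry-in 0) doesn't pin A yet; pick A=6 and continue. So A=6.
Step 3. [col 1: R + H ≡ A (mod 10)] from column 1 (R=9, A=6, carry-in 0, digits 6,9 already taken and all letters distinct): H must equal 7 ⇒ H=7.
Step 4. [col 2: M + O ≡ S (mod 10)] M=3 is one option consistent with column 2 (M + O ≡ S (mod 10), carry-in 1) — take it, so M=3.
Step 5. [col 2: M + O ≡ S (mod 10)] column 2 (M + O ≡ S (mod 10), carry-in 1) doesn't pin S yet; pick S=8 and continue. So S=8.
Step 6. [col 2: M + O ≡ S (mod 10)] column 2 reads M+O+carry(1)=S with M=3, S=8; with digits 3,6,7,8,9 already taken and all letters distinct, the only value for O is 4, so O=4.
Step 7. [col 3: R + Z ≡ F (mod 10)] several values work for F in column 3 (R + Z ≡ F (mod 10), carry-in 0); try F=1 ⇒ F=1.
Step 8. [col 3: R + Z ≡ F (mod 10)] column 3: given R=9, F=1, carry-in 0, and digits 1,3,4,6,7,8,9 already taken and all letters distinct, R+Z≡F (mod 10) forces Z=2, so Z=2.
Step 9. [col 4: P + Z ≡ M (mod 10)] in column 4 we have P+Z≡M with carry-in 1; given Z=2, M=3 and digits 1,2,3,4,6,7,8,9 already taken and all letters distinct, that pins P to 0, so P=0.
Step 10. [col 6: F + E ≡ H (mod 10)] in column 6 we have F+E≡H with carry-in 1; given F=1, H=7 and digits 0,1,2,3,4,6,7,8,9 already taken and all letters distinct, that pins E to 5, so E=5.

Answer: A=6, E=5, F=1, H=7, M=3, O=4, P=0, R=9, S=8, Z=2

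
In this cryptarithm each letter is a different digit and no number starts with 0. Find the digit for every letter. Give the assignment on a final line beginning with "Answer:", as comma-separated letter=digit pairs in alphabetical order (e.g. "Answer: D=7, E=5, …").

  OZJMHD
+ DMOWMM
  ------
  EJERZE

Step 1. [col 1: D + M ≡ E (mod 10)] D=3 is one option consistent with column 1 (D + M ≡ E (mod 10), carry-in 0) — take it. So D=3.
Step 2. [col 1: D + M ≡ E (mod 10)] no forcing yet in column 1 (carry-in 0); E=9 is free and consistent — try it ⇒ E=9.
Step 3. [col 1: D + M ≡ E (mod 10)] column 1: given D=3, E=9, carry-in 0, and digits 3,9 already taken and all letters distinct, D+M≡E (mod 10) forces M=6. So M=6.
Step 4. [col 2: H + M ≡ Z (mod 10)] column 2 (H + M ≡ Z (mod 10), carry-in 0) doesn't pin Z yet; pick Z=8 and continue ⇒ Z=8.
Step 5. [col 2: H + M ≡ Z (mod 10)] column 2: given M=6, Z=8, carry-in 0, and digits 3,6,8,9 already taken and all letters distinct, H+M≡Z (mod 10) forces H=2 ⇒ H=2.
Step 6. [col 3: M + W ≡ R (mod 10)] no forcing yet in column 3 (carry-in 0); R=7 is free and consistent — try it. So R=7.
Step 7. [col 3: M + W ≡ R (mod 10)] column 3: given M=6, R=7, carry-in 0, and digits 2,3,6,7,8,9 already taken and all letters distinct, M+W≡R (mod 10) forces W=1 ⇒ W=1.
Step 8. [col 4: J + O ≡ E (mod 10)] column 4 (J + O ≡ E (mod 10), carry-in 0) doesn't pin J yet; pick J=4 and continue. So J=4.
Step 9. [col 4: J + O ≡ E (mod 10)] column 4: given J=4, E=9, carry-in 0, and digits 1,2,3,4,6,7,8,9 already taken and all letters distinct, J+O≡E (mod 10) forces O=5, so O=5.

Answer: D=3, E=9, H=2, J=4, M=6, O=5, R=7, W=1, Z=8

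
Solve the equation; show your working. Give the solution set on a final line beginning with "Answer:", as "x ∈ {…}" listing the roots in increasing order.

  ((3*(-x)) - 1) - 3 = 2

Step 1. [((3*(-x)) - 1) - 3 = 2] peel the -3: add 3 from each side. So sub: (3*(-x)) - 1 = 5.
Step 2. [(3*(-x)) - 1 = 5] the outer -1 inverts by adding 1. So sub: 3*(-x) = 6.
Step 3. [3*(-x) = 6] leading coefficient 3: divide by 3, so div: -x = 2.
Step 4. [-x = 2] LHS negated; negate both sides. So neg: x = -2.

Answer: x ∈ {-2}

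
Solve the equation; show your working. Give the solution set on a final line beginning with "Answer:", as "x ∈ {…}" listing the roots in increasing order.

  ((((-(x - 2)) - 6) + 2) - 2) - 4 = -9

Step 1. [((((-(x - 2)) - 6) + 2) - 2) - 4 = -9] the outer -4 inverts by adding 4, so sub: (((-(x - 2)) - 6) + 2) - 2 = -5.
Step 2. [(((-(x - 2)) - 6) + 2) - 2 = -5] add 2: x sits inside (… - 2). So sub: ((-(x - 2)) - 6) + 2 = -3.
Step 3. [((-(x - 2)) - 6) + 2 = -3] subtract 2: x sits inside (… + 2), so sub: (-(x - 2)) - 6 = -5.
Step 4. [(-(x - 2)) - 6 = -5] add 6: x sits inside (… - 6) ⇒ sub: -(x - 2) = 1.
Step 5. [-(x - 2) = 1] LHS negated; negate both sides. So neg: x - 2 = -1.
Step 6. [x - 2 = -1] the outer -2 inverts by adding 2 ⇒ sub: x = 1.

Answer: x ∈ {1}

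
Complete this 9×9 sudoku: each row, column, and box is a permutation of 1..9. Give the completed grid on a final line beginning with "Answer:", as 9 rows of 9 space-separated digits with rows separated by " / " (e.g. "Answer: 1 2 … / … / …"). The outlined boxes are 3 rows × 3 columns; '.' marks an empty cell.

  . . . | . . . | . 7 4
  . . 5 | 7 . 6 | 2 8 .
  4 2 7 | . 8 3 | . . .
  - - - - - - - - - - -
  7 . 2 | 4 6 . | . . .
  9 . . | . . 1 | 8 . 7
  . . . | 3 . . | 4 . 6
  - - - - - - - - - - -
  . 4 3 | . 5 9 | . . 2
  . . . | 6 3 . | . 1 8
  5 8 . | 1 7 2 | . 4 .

Step 1. [r8c7∈{5,7,9}] in row 8, 5 fits only at r8c7. So r8c7=5.
Step 2. [r1c6∈{5}] only 5 remains possible at r1c6. So r1c6=5.
Step 3. [r3c4∈{9}] r3c4 is down to just 9 ⇒ r3c4=9.
Step 4. [r5c5∈{2}] nothing but 2 survives at r5c5. So r5c5=2.
Step 5. [r1c5∈{1}] nothing but 1 survives at r1c5. So r1c5=1.
Step 6. [r7c8∈{6}] r7c8's peers cover all but 6 ⇒ r7c8=6.
Step 7. [r1c1∈{3,6,8}] col 1 places 6 nowhere but r1c1, so r1c1=6.
Step 8. [r3c8∈{5}] r3c8 has the single candidate 5 ⇒ r3c8=5.
Step 9. [r2c1∈{1,3}] r2c1 is the only open cell in col 1 admitting 3. So r2c1=3.
Step 10. [r1c2∈{9}] r1c2 has the single candidate 9 ⇒ r1c2=9.
Step 11. [r4c9∈{1,3,5,9}] r4c9 is the only open cell in col 9 admitting 5, so r4c9=5.
Step 12. [r4c7∈{1,3,9}] box 6 places 1 nowhere but r4c7 ⇒ r4c7=1.
Step 13. [r5c2∈{3,5,6}] across col 2, 6 lands solely at r5c2, so r5c2=6.
Step 14. [r9c7∈{3,9}] r9c7 is the only open cell in col 7 admitting 9. So r9c7=9.
Step 15. [r6c3∈{1,8}] col 3 places 1 nowhere but r6c3. So r6c3=1.
Step 16. [r4c8∈{3,9}] row 4 places 9 nowhere but r4c8, so r4c8=9.
Step 17. [r6c1∈{8}] r6c1 has the single candidate 8 ⇒ r6c1=8.
Step 18. [r2c9∈{1,9}] 9 has one home in row 2: r2c9 ⇒ r2c9=9.
Step 19. [r1c3∈{8}] r1c3 is down to just 8 ⇒ r1c3=8.
Step 20. [r4c6∈{8}] r4c6 is down to just 8, so r4c6=8.
Step 21. [r8c1∈{2}] nothing but 2 survives at r8c1 ⇒ r8c1=2.
Step 22. [r2c2∈{1}] r2c2 has the single candidate 1. So r2c2=1.
Step 23. [r8c6∈{4}] only 4 remains possible at r8c6 ⇒ r8c6=4.
Step 24. [r4c2∈{3}] r4c2 is down to just 3 ⇒ r4c2=3.
Step 25. [r6c2∈{5}] only 5 remains possible at r6c2, so r6c2=5.
Step 26. [r6c6∈{7}] r6c6's peers cover all but 7 ⇒ r6c6=7.
Step 27. [r6c5∈{9}] nothing but 9 survives at r6c5. So r6c5=9.
Step 28. [r7c1∈{1}] only 1 remains possible at r7c1. So r7c1=1.
Step 29. [r5c4∈{5}] r5c4's peers cover all but 5. So r5c4=5.
Step 30. [r9c3∈{6}] r9c3 has the single candidate 6, so r9c3=6.
Step 31. [r3c9∈{1}] r3c9 has the single candidate 1 ⇒ r3c9=1.
Step 32. [r8c3∈{9}] r8c3 is down to just 9 ⇒ r8c3=9.
Step 33. [r7c7∈{7}] nothing but 7 survives at r7c7 ⇒ r7c7=7.
Step 34. [r5c3∈{4}] r5c3's peers cover all but 4, so r5c3=4.
Step 35. [r2c5∈{4}] nothing but 4 survives at r2c5, so r2c5=4.
Step 36. [r6c8∈{2}] r6c8's peers cover all but 2 ⇒ r6c8=2.
Step 37. [r1c7∈{3}] only 3 remains possible at r1c7. So r1c7=3.
Step 38. [r8c2∈{7}] r8c2 has the single candidate 7. So r8c2=7.
Step 39. [r7c4∈{8}] r7c4 has the single candidate 8. So r7c4=8.
Step 40. [r1c4∈{2}] only 2 remains possible at r1c4 ⇒ r1c4=2.
Step 41. [r3c7∈{6}] only 6 remains possible at r3c7, so r3c7=6.
Step 42. [r5c8∈{3}] r5c8 is down to just 3, so r5c8=3.
Step 43. [r9c9∈{3}] r9c9's peers cover all but 3. So r9c9=3.

Answer: 6 9 8 2 1 5 3 7 4 / 3 1 5 7 4 6 2 8 9 / 4 2 7 9 8 3 6 5 1 / 7 3 2 4 6 8 1 9 5 / 9 6 4 5 2 1 8 3 7 / 8 5 1 3 9 7 4 2 6 / 1 4 3 8 5 9 7 6 2 / 2 7 9 6 3 4 5 1 8 / 5 8 6 1 7 2 9 4 3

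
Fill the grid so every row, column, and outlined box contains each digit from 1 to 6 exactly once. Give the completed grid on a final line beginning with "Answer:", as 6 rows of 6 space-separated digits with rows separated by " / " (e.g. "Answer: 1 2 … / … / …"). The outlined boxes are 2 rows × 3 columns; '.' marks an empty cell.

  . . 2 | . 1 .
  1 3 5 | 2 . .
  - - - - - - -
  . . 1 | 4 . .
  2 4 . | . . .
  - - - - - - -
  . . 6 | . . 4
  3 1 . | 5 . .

Step 1. [r2c6∈{6}] r2c6 has the single candidate 6. So r2c6=6.
Step 2. [r4c4∈{1,3,6}] col 4 places 6 nowhere but r4c4 ⇒ r4c4=6.
Step 3. [r6c6∈{2}] only 2 remains possible at r6c6. So r6c6=2.
Step 4. [r5c5∈{3}] r5c5's peers cover all but 3 ⇒ r5c5=3.
Step 5. [r4c5∈{5}] nothing but 5 survives at r4c5. So r4c5=5.
Step 6. [r5c1∈{5}] r5c1 has the single candidate 5, so r5c1=5.
Step 7. [r3c6∈{3}] r3c6's peers cover all but 3 ⇒ r3c6=3.
Step 8. [r3c1∈{6}] r3c1's peers cover all but 6, so r3c1=6.
Step 9. [r1c6∈{5}] nothing but 5 survives at r1c6, so r1c6=5.
Step 10. [r1c1∈{4}] nothing but 4 survives at r1c1 ⇒ r1c1=4.
Step 11. [r1c2∈{6}] r1c2's peers cover all but 6, so r1c2=6.
Step 12. [r3c2∈{5}] r3c2 has the single candidate 5, so r3c2=5.
Step 13. [r5c2∈{2}] only 2 remains possible at r5c2 ⇒ r5c2=2.
Step 14. [r6c3∈{4}] r6c3 is down to just 4. So r6c3=4.
Step 15. [r1c4∈{3}] nothing but 3 survives at r1c4, so r1c4=3.
Step 16. [r6c5∈{6}] only 6 remains possible at r6c5. So r6c5=6.
Step 17. [r4c3∈{3}] only 3 remains possible at r4c3. So r4c3=3.
Step 18. [r5c4∈{1}] r5c4's peers cover all but 1, so r5c4=1.
Step 19. [r3c5∈{2}] only 2 remains possible at r3c5. So r3c5=2.
Step 20. [r4c6∈{1}] r4c6's peers cover all but 1 ⇒ r4c6=1.
Step 21. [r2c5∈{4}] r2c5 has the single candidate 4 ⇒ r2c5=4.

Answer: 4 6 2 3 1 5 / 1 3 5 2 4 6 / 6 5 1 4 2 3 / 2 4 3 6 5 1 / 5 2 6 1 3 4 / 3 1 4 5 6 2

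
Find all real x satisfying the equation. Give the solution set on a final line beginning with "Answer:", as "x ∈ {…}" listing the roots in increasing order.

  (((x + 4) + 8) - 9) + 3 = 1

Step 1. [(((x + 4) + 8) - 9) + 3 = 1] 3 comes off first (subtract 3) ⇒ sub: ((x + 4) + 8) - 9 = -2.
Step 2. [((x + 4) + 8) - 9 = -2] peel the -9: add 9 from each side. So sub: (x + 4) + 8 = 7.
Step 3. [(x + 4) + 8 = 7] the outer +8 inverts by subtracting 8, so sub: x + 4 = -1.
Step 4. [x + 4 = -1] subtract 4: x sits inside (… + 4), so sub: x = -5.

Answer: x ∈ {-5}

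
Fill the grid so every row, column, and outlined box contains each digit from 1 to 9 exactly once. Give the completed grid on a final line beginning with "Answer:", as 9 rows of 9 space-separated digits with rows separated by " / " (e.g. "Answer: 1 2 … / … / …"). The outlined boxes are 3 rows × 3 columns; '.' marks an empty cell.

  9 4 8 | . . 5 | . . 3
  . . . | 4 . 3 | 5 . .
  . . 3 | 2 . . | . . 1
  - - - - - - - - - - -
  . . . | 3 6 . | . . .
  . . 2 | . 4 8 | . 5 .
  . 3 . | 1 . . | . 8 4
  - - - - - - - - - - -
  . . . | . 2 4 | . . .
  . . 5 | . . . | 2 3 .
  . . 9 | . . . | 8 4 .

Step 1. [r2c9∈{2,6,7,8,9}] r2c9 is the only open cell in col 9 admitting 8 ⇒ r2c9=8.
Step 2. [r7c1∈{1,3,6,7,8}] across row 7, 3 lands solely at r7c1, so r7c1=3.
Step 3. [r8c1∈{1,4,6,7,8}] in row 8, 4 fits only at r8c1. So r8c1=4.
Step 4. [r1c5∈{1,7}] row 1 places 1 nowhere but r1c5, so r1c5=1.
Step 5. [r4c9∈{2,7,9}] in col 9, 2 fits only at r4c9, so r4c9=2.
Step 6. [r5c7∈{1,3,6,7,9}] r5c7 is the only open cell in row 5 admitting 3 ⇒ r5c7=3.
Step 7. [r4c1∈{1,5,7,8}] across col 1, 8 lands solely at r4c1. So r4c1=8.
Step 8. [r4c2∈{1,5,7,9}] 5 has one home in row 4: r4c2. So r4c2=5.
Step 9. [r5c2∈{1,6,7,9}] in col 2, 9 fits only at r5c2. So r5c2=9.
Step 10. [r5c4∈{7}] only 7 remains possible at r5c4, so r5c4=7.
Step 11. [r4c6∈{9}] nothing but 9 survives at r4c6. So r4c6=9.
Step 12. [r1c4∈{6}] r1c4's peers cover all but 6. So r1c4=6.
Step 13. [r3c6∈{7}] nothing but 7 survives at r3c6, so r3c6=7.
Step 14. [r3c2∈{6}] only 6 remains possible at r3c2, so r3c2=6.
Step 15. [r5c9∈{6}] r5c9's peers cover all but 6, so r5c9=6.
Step 16. [r7c7∈{1,6,7,9}] r7c7 is the only open cell in col 7 admitting 6, so r7c7=6.
Step 17. [r7c8∈{1,7,9}] 1 has one home in box 9: r7c8, so r7c8=1.
Step 18. [r7c3∈{7}] only 7 remains possible at r7c3 ⇒ r7c3=7.
Step 19. [r9c1∈{1,2,6}] 6 has one home in box 7: r9c1 ⇒ r9c1=6.
Step 20. [r2c1∈{1,2,7}] col 1 places 2 nowhere but r2c1, so r2c1=2.
Step 21. [r1c7∈{7}] r1c7 has the single candidate 7, so r1c7=7.
Step 22. [r2c5∈{9}] r2c5 is down to just 9, so r2c5=9.
Step 23. [r9c4∈{5}] only 5 remains possible at r9c4 ⇒ r9c4=5.
Step 24. [r9c9∈{7}] only 7 remains possible at r9c9, so r9c9=7.
Step 25. [r9c6∈{1}] r9c6 has the single candidate 1 ⇒ r9c6=1.
Step 26. [r8c2∈{1,8}] row 8 places 1 nowhere but r8c2, so r8c2=1.
Step 27. [r8c9∈{9}] nothing but 9 survives at r8c9, so r8c9=9.
Step 28. [r8c4∈{8}] r8c4 has the single candidate 8. So r8c4=8.
Step 29. [r3c8∈{9}] only 9 remains possible at r3c8, so r3c8=9.
Step 30. [r4c3∈{1,4}] in row 4, 4 fits only at r4c3. So r4c3=4.
Step 31. [r9c2∈{2}] nothing but 2 survives at r9c2 ⇒ r9c2=2.
Step 32. [r4c8∈{7}] r4c8's peers cover all but 7, so r4c8=7.
Step 33. [r6c3∈{6}] r6c3 is down to just 6, so r6c3=6.
Step 34. [r6c5∈{5}] only 5 remains possible at r6c5. So r6c5=5.
Step 35. [r6c7∈{9}] r6c7's peers cover all but 9 ⇒ r6c7=9.
Step 36. [r6c6∈{2}] r6c6 is down to just 2. So r6c6=2.
Step 37. [r7c4∈{9}] r7c4 is down to just 9, so r7c4=9.
Step 38. [r5c1∈{1}] r5c1 has the single candidate 1 ⇒ r5c1=1.
Step 39. [r9c5∈{3}] only 3 remains possible at r9c5 ⇒ r9c5=3.
Step 40. [r3c5∈{8}] r3c5 has the single candidate 8, so r3c5=8.
Step 41. [r2c2∈{7}] nothing but 7 survives at r2c2, so r2c2=7.
Step 42. [r3c1∈{5}] r3c1 has the single candidate 5 ⇒ r3c1=5.
Step 43. [r7c9∈{5}] nothing but 5 survives at r7c9. So r7c9=5.
Step 44. [r8c5∈{7}] r8c5 has the single candidate 7, so r8c5=7.
Step 45. [r3c7∈{4}] r3c7 is down to just 4, so r3c7=4.
Step 46. [r8c6∈{6}] nothing but 6 survives at r8c6. So r8c6=6.
Step 47. [r4c7∈{1}] r4c7 is down to just 1, so r4c7=1.
Step 48. [r2c3∈{1}] nothing but 1 survives at r2c3, so r2c3=1.
Step 49. [r7c2∈{8}] r7c2 has the single candidate 8 ⇒ r7c2=8.
Step 50. [r2c8∈{6}] r2c8's peers cover all but 6 ⇒ r2c8=6.
Step 51. [r1c8∈{2}] r1c8 has the single candidate 2, so r1c8=2.
Step 52. [r6c1∈{7}] r6c1 is down to just 7. So r6c1=7.

Answer: 9 4 8 6 1 5 7 2 3 / 2 7 1 4 9 3 5 6 8 / 5 6 3 2 8 7 4 9 1 / 8 5 4 3 6 9 1 7 2 / 1 9 2 7 4 8 3 5 6 / 7 3 6 1 5 2 9 8 4 / 3 8 7 9 2 4 6 1 5 / 4 1 5 8 7 6 2 3 9 / 6 2 9 5 3 1 8 4 7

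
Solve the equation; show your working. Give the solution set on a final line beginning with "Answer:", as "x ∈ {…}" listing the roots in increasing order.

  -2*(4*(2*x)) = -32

Step 1. [-2*(4*(2*x)) = -32] leading coefficient -2: divide by -2. So div: 4*(2*x) = 16.
Step 2. [4*(2*x) = 16] 4·(inner) — divide through by 4, so div: 2*x = 4.
Step 3. [2*x = 4] 2·(inner) — divide through by 2, so div: x = 2.

Answer: x ∈ {2}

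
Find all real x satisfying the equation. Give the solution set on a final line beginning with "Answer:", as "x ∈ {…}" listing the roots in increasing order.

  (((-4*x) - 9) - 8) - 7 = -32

Step 1. [(((-4*x) - 9) - 8) - 7 = -32] peel the -7: add 7 from each side ⇒ sub: ((-4*x) - 9) - 8 = -25.
Step 2. [((-4*x) - 9) - 8 = -25] the outer -8 inverts by adding 8. So sub: (-4*x) - 9 = -17.
Step 3. [(-4*x) - 9 = -17] the outer -9 inverts by adding 9. So sub: -4*x = -8.
Step 4. [-4*x = -8] leading coefficient -4: divide by -4 ⇒ div: x = 2.

Answer: x ∈ {2}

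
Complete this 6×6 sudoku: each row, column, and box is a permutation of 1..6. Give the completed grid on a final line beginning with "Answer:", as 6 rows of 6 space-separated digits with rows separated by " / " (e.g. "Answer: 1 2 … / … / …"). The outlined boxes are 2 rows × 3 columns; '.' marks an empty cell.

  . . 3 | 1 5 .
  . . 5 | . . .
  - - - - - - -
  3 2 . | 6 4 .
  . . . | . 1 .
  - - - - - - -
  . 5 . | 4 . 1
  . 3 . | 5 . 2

Step 1. [r2c5∈{2,3,6}] 2 has one home in col 5: r2c5 ⇒ r2c5=2.
Step 2. [r6c5∈{6}] r6c5's peers cover all but 6. So r6c5=6.
Step 3. [r1c1∈{2,4,6}] 2 has one home in row 1: r1c1. So r1c1=2.
Step 4. [r2c2∈{1,4,6}] 1 has one home in col 2: r2c2 ⇒ r2c2=1.
Step 5. [r5c1∈{6}] r5c1 has the single candidate 6, so r5c1=6.
Step 6. [r2c1∈{4}] only 4 remains possible at r2c1. So r2c1=4.
Step 7. [r4c3∈{4,6}] in col 3, 6 fits only at r4c3 ⇒ r4c3=6.
Step 8. [r2c4∈{3}] r2c4 has the single candidate 3, so r2c4=3.
Step 9. [r2c6∈{6}] r2c6 has the single candidate 6. So r2c6=6.
Step 10. [r4c6∈{3,5}] 3 has one home in row 4: r4c6, so r4c6=3.
Step 11. [r6c1∈{1}] r6c1 has the single candidate 1. So r6c1=1.
Step 12. [r4c4∈{2}] r4c4 has the single candidate 2, so r4c4=2.
Step 13. [r4c1∈{5}] nothing but 5 survives at r4c1. So r4c1=5.
Step 14. [r5c5∈{3}] r5c5's peers cover all but 3. So r5c5=3.
Step 15. [r1c6∈{4}] r1c6 has the single candidate 4 ⇒ r1c6=4.
Step 16. [r1c2∈{6}] r1c2's peers cover all but 6 ⇒ r1c2=6.
Step 17. [r3c6∈{5}] only 5 remains possible at r3c6, so r3c6=5.
Step 18. [r4c2∈{4}] r4c2 is down to just 4. So r4c2=4.
Step 19. [r5c3∈{2}] r5c3 is down to just 2. So r5c3=2.
Step 20. [r3c3∈{1}] r3c3 has the single candidate 1. So r3c3=1.
Step 21. [r6c3∈{4}] nothing but 4 survives at r6c3, so r6c3=4.

Answer: 2 6 3 1 5 4 / 4 1 5 3 2 6 / 3 2 1 6 4 5 / 5 4 6 2 1 3 / 6 5 2 4 3 1 / 1 3 4 5 6 2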